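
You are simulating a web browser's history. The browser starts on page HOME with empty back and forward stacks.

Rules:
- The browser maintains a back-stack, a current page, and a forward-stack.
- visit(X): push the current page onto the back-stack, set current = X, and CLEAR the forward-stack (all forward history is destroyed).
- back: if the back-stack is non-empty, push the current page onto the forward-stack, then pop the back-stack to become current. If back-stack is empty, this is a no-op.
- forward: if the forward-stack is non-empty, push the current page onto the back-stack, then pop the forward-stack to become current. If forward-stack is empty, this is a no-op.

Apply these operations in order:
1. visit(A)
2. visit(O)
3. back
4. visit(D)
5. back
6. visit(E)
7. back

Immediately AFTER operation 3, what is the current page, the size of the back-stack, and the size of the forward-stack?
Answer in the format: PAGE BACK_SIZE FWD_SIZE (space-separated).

After 1 (visit(A)): cur=A back=1 fwd=0
After 2 (visit(O)): cur=O back=2 fwd=0
After 3 (back): cur=A back=1 fwd=1

A 1 1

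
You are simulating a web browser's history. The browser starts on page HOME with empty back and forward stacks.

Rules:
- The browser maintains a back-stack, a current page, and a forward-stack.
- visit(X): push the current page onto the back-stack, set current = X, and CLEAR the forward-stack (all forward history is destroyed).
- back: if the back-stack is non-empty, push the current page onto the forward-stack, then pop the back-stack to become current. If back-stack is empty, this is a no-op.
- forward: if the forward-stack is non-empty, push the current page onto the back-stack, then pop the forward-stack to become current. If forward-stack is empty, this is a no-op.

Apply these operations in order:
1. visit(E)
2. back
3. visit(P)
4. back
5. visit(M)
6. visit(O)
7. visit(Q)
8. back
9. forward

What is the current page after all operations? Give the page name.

After 1 (visit(E)): cur=E back=1 fwd=0
After 2 (back): cur=HOME back=0 fwd=1
After 3 (visit(P)): cur=P back=1 fwd=0
After 4 (back): cur=HOME back=0 fwd=1
After 5 (visit(M)): cur=M back=1 fwd=0
After 6 (visit(O)): cur=O back=2 fwd=0
After 7 (visit(Q)): cur=Q back=3 fwd=0
After 8 (back): cur=O back=2 fwd=1
After 9 (forward): cur=Q back=3 fwd=0

Answer: Q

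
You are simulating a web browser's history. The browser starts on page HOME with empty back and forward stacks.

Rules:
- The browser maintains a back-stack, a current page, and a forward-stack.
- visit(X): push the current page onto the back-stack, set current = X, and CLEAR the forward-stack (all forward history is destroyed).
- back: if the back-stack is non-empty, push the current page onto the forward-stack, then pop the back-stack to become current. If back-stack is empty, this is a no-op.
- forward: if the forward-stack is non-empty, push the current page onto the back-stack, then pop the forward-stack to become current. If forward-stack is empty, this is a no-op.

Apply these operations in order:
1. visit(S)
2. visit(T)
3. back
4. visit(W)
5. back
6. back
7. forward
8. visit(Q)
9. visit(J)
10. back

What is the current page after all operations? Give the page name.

After 1 (visit(S)): cur=S back=1 fwd=0
After 2 (visit(T)): cur=T back=2 fwd=0
After 3 (back): cur=S back=1 fwd=1
After 4 (visit(W)): cur=W back=2 fwd=0
After 5 (back): cur=S back=1 fwd=1
After 6 (back): cur=HOME back=0 fwd=2
After 7 (forward): cur=S back=1 fwd=1
After 8 (visit(Q)): cur=Q back=2 fwd=0
After 9 (visit(J)): cur=J back=3 fwd=0
After 10 (back): cur=Q back=2 fwd=1

Answer: Q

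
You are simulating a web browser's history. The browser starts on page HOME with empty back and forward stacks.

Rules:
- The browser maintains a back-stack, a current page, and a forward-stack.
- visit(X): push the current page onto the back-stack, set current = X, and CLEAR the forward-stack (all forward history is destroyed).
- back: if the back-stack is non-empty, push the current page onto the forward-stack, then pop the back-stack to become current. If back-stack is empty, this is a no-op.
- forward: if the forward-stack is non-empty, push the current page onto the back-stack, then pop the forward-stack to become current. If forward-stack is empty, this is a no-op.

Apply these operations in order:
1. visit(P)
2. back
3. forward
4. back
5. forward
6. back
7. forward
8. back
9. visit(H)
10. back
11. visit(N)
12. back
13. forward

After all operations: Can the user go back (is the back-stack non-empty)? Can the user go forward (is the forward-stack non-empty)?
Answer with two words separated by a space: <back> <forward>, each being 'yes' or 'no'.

Answer: yes no

Derivation:
After 1 (visit(P)): cur=P back=1 fwd=0
After 2 (back): cur=HOME back=0 fwd=1
After 3 (forward): cur=P back=1 fwd=0
After 4 (back): cur=HOME back=0 fwd=1
After 5 (forward): cur=P back=1 fwd=0
After 6 (back): cur=HOME back=0 fwd=1
After 7 (forward): cur=P back=1 fwd=0
After 8 (back): cur=HOME back=0 fwd=1
After 9 (visit(H)): cur=H back=1 fwd=0
After 10 (back): cur=HOME back=0 fwd=1
After 11 (visit(N)): cur=N back=1 fwd=0
After 12 (back): cur=HOME back=0 fwd=1
After 13 (forward): cur=N back=1 fwd=0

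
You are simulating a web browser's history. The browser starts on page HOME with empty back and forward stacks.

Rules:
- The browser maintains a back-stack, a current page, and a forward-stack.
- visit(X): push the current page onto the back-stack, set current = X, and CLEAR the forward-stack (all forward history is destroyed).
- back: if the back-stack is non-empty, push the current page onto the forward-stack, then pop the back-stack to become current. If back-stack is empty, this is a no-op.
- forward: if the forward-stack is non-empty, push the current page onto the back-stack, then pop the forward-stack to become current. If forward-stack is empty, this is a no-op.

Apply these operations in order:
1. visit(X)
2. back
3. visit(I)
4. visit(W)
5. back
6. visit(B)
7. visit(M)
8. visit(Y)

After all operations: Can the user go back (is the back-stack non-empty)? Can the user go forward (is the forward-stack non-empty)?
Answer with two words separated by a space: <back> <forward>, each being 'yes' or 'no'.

Answer: yes no

Derivation:
After 1 (visit(X)): cur=X back=1 fwd=0
After 2 (back): cur=HOME back=0 fwd=1
After 3 (visit(I)): cur=I back=1 fwd=0
After 4 (visit(W)): cur=W back=2 fwd=0
After 5 (back): cur=I back=1 fwd=1
After 6 (visit(B)): cur=B back=2 fwd=0
After 7 (visit(M)): cur=M back=3 fwd=0
After 8 (visit(Y)): cur=Y back=4 fwd=0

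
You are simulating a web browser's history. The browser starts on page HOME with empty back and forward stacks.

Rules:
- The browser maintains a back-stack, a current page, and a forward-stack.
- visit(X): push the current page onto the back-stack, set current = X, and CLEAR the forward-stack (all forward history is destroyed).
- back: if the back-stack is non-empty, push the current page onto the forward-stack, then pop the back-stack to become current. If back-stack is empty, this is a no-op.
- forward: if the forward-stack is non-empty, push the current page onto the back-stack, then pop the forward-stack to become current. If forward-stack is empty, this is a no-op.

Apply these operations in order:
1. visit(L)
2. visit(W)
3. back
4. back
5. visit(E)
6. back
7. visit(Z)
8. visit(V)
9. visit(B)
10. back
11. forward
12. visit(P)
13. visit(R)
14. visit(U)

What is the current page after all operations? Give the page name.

Answer: U

Derivation:
After 1 (visit(L)): cur=L back=1 fwd=0
After 2 (visit(W)): cur=W back=2 fwd=0
After 3 (back): cur=L back=1 fwd=1
After 4 (back): cur=HOME back=0 fwd=2
After 5 (visit(E)): cur=E back=1 fwd=0
After 6 (back): cur=HOME back=0 fwd=1
After 7 (visit(Z)): cur=Z back=1 fwd=0
After 8 (visit(V)): cur=V back=2 fwd=0
After 9 (visit(B)): cur=B back=3 fwd=0
After 10 (back): cur=V back=2 fwd=1
After 11 (forward): cur=B back=3 fwd=0
After 12 (visit(P)): cur=P back=4 fwd=0
After 13 (visit(R)): cur=R back=5 fwd=0
After 14 (visit(U)): cur=U back=6 fwd=0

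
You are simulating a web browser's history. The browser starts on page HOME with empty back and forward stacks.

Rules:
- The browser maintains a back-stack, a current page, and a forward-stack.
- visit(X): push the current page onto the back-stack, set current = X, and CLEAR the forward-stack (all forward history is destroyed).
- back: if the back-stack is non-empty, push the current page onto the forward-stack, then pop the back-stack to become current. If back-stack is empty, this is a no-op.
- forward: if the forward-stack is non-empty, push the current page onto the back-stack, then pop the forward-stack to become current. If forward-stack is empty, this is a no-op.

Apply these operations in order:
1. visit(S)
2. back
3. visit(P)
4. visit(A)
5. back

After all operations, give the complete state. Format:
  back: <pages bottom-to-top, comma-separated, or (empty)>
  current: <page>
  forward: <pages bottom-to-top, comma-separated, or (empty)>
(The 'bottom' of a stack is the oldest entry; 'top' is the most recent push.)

After 1 (visit(S)): cur=S back=1 fwd=0
After 2 (back): cur=HOME back=0 fwd=1
After 3 (visit(P)): cur=P back=1 fwd=0
After 4 (visit(A)): cur=A back=2 fwd=0
After 5 (back): cur=P back=1 fwd=1

Answer: back: HOME
current: P
forward: A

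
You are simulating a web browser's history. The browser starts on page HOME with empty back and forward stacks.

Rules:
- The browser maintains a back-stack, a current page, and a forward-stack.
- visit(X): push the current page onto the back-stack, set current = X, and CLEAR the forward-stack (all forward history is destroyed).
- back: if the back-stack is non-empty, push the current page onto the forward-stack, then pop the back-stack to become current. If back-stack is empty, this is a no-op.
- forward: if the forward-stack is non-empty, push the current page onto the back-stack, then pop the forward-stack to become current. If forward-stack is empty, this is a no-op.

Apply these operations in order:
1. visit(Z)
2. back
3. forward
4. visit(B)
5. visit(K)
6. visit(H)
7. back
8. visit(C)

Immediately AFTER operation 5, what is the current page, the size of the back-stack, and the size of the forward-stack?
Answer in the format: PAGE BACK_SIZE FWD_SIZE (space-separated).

After 1 (visit(Z)): cur=Z back=1 fwd=0
After 2 (back): cur=HOME back=0 fwd=1
After 3 (forward): cur=Z back=1 fwd=0
After 4 (visit(B)): cur=B back=2 fwd=0
After 5 (visit(K)): cur=K back=3 fwd=0

K 3 0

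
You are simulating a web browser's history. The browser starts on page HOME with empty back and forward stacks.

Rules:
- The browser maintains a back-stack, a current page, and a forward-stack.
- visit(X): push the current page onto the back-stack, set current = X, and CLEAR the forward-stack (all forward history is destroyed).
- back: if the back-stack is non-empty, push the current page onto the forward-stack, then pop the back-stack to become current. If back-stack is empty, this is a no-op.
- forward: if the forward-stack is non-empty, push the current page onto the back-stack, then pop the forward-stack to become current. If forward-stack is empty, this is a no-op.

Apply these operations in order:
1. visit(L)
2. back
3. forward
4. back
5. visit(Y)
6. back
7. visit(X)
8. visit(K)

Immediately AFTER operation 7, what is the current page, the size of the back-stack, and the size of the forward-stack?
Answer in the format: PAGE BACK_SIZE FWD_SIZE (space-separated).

After 1 (visit(L)): cur=L back=1 fwd=0
After 2 (back): cur=HOME back=0 fwd=1
After 3 (forward): cur=L back=1 fwd=0
After 4 (back): cur=HOME back=0 fwd=1
After 5 (visit(Y)): cur=Y back=1 fwd=0
After 6 (back): cur=HOME back=0 fwd=1
After 7 (visit(X)): cur=X back=1 fwd=0

X 1 0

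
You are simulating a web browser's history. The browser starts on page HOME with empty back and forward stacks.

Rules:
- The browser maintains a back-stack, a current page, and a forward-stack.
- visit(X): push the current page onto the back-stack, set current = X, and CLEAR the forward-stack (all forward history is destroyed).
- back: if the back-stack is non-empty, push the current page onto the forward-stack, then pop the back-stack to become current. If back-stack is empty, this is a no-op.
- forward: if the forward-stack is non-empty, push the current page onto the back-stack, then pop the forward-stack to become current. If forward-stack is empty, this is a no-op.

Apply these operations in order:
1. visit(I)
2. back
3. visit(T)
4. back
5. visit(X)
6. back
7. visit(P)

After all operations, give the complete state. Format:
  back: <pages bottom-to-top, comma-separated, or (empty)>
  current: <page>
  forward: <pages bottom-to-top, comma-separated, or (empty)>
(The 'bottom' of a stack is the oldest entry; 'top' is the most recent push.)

Answer: back: HOME
current: P
forward: (empty)

Derivation:
After 1 (visit(I)): cur=I back=1 fwd=0
After 2 (back): cur=HOME back=0 fwd=1
After 3 (visit(T)): cur=T back=1 fwd=0
After 4 (back): cur=HOME back=0 fwd=1
After 5 (visit(X)): cur=X back=1 fwd=0
After 6 (back): cur=HOME back=0 fwd=1
After 7 (visit(P)): cur=P back=1 fwd=0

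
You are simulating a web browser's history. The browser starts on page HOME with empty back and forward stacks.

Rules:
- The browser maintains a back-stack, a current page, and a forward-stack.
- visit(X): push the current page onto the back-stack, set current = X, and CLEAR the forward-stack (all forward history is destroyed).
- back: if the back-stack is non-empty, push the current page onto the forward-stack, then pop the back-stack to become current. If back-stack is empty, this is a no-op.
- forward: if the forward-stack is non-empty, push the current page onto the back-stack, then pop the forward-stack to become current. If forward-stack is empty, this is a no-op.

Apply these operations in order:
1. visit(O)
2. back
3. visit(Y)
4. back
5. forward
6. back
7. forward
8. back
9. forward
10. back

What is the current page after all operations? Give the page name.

Answer: HOME

Derivation:
After 1 (visit(O)): cur=O back=1 fwd=0
After 2 (back): cur=HOME back=0 fwd=1
After 3 (visit(Y)): cur=Y back=1 fwd=0
After 4 (back): cur=HOME back=0 fwd=1
After 5 (forward): cur=Y back=1 fwd=0
After 6 (back): cur=HOME back=0 fwd=1
After 7 (forward): cur=Y back=1 fwd=0
After 8 (back): cur=HOME back=0 fwd=1
After 9 (forward): cur=Y back=1 fwd=0
After 10 (back): cur=HOME back=0 fwd=1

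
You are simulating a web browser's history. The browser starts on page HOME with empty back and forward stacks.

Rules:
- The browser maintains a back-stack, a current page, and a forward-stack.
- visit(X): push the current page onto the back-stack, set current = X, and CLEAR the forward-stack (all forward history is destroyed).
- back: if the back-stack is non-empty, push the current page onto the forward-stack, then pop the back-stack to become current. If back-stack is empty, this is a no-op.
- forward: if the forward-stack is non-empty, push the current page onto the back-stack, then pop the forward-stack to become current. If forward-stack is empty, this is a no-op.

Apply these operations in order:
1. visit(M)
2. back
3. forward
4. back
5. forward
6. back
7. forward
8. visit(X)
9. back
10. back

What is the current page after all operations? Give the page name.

Answer: HOME

Derivation:
After 1 (visit(M)): cur=M back=1 fwd=0
After 2 (back): cur=HOME back=0 fwd=1
After 3 (forward): cur=M back=1 fwd=0
After 4 (back): cur=HOME back=0 fwd=1
After 5 (forward): cur=M back=1 fwd=0
After 6 (back): cur=HOME back=0 fwd=1
After 7 (forward): cur=M back=1 fwd=0
After 8 (visit(X)): cur=X back=2 fwd=0
After 9 (back): cur=M back=1 fwd=1
After 10 (back): cur=HOME back=0 fwd=2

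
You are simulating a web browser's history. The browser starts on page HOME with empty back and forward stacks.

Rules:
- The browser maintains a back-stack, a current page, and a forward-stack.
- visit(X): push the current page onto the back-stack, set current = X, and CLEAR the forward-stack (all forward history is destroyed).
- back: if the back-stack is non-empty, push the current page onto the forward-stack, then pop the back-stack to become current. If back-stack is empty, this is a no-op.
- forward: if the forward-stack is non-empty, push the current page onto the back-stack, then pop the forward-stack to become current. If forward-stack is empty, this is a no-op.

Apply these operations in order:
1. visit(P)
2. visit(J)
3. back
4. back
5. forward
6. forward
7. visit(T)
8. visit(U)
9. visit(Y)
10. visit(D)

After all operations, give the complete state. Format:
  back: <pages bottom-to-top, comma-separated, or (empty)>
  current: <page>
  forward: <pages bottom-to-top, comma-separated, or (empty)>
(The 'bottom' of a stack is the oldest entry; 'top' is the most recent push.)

After 1 (visit(P)): cur=P back=1 fwd=0
After 2 (visit(J)): cur=J back=2 fwd=0
After 3 (back): cur=P back=1 fwd=1
After 4 (back): cur=HOME back=0 fwd=2
After 5 (forward): cur=P back=1 fwd=1
After 6 (forward): cur=J back=2 fwd=0
After 7 (visit(T)): cur=T back=3 fwd=0
After 8 (visit(U)): cur=U back=4 fwd=0
After 9 (visit(Y)): cur=Y back=5 fwd=0
After 10 (visit(D)): cur=D back=6 fwd=0

Answer: back: HOME,P,J,T,U,Y
current: D
forward: (empty)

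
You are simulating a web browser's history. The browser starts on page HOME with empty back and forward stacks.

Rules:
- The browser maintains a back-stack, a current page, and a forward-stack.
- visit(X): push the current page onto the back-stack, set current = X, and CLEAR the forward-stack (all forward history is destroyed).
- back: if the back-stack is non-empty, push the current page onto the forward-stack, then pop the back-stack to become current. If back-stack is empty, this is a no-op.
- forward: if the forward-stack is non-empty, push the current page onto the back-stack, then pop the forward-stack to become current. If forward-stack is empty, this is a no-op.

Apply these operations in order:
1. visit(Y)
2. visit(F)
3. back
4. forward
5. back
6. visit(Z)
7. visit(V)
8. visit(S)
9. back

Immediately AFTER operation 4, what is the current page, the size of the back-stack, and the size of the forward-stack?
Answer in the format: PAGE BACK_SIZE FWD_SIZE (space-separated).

After 1 (visit(Y)): cur=Y back=1 fwd=0
After 2 (visit(F)): cur=F back=2 fwd=0
After 3 (back): cur=Y back=1 fwd=1
After 4 (forward): cur=F back=2 fwd=0

F 2 0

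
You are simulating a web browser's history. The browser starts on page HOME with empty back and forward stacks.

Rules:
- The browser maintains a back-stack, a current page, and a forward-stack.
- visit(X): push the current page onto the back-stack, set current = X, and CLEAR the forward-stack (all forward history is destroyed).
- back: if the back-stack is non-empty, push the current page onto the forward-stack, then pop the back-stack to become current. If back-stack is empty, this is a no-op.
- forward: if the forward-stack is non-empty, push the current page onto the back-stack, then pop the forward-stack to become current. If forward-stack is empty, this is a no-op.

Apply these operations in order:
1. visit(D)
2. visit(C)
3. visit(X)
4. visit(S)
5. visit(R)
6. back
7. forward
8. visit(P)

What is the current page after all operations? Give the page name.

After 1 (visit(D)): cur=D back=1 fwd=0
After 2 (visit(C)): cur=C back=2 fwd=0
After 3 (visit(X)): cur=X back=3 fwd=0
After 4 (visit(S)): cur=S back=4 fwd=0
After 5 (visit(R)): cur=R back=5 fwd=0
After 6 (back): cur=S back=4 fwd=1
After 7 (forward): cur=R back=5 fwd=0
After 8 (visit(P)): cur=P back=6 fwd=0

Answer: P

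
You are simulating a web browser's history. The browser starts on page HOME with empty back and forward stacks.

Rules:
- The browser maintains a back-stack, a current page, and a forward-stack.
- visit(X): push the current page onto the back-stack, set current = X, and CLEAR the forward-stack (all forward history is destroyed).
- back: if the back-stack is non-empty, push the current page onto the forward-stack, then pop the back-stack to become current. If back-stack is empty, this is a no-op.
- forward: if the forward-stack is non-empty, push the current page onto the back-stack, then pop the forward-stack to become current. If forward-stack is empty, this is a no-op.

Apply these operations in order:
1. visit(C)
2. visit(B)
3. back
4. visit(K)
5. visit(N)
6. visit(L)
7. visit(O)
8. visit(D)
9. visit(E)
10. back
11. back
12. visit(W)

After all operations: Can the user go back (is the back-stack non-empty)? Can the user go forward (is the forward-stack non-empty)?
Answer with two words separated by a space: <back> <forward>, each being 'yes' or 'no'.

Answer: yes no

Derivation:
After 1 (visit(C)): cur=C back=1 fwd=0
After 2 (visit(B)): cur=B back=2 fwd=0
After 3 (back): cur=C back=1 fwd=1
After 4 (visit(K)): cur=K back=2 fwd=0
After 5 (visit(N)): cur=N back=3 fwd=0
After 6 (visit(L)): cur=L back=4 fwd=0
After 7 (visit(O)): cur=O back=5 fwd=0
After 8 (visit(D)): cur=D back=6 fwd=0
After 9 (visit(E)): cur=E back=7 fwd=0
After 10 (back): cur=D back=6 fwd=1
After 11 (back): cur=O back=5 fwd=2
After 12 (visit(W)): cur=W back=6 fwd=0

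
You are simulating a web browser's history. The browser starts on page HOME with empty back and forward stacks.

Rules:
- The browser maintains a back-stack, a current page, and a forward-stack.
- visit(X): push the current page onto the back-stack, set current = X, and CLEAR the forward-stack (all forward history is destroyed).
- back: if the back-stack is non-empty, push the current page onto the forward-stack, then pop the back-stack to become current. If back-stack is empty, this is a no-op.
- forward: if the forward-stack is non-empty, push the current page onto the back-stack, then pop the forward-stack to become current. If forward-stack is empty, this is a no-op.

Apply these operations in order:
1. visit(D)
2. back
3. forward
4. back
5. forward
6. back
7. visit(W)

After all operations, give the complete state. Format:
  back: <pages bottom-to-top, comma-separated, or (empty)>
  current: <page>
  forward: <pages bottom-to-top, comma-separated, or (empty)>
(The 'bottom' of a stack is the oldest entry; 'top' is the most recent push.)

After 1 (visit(D)): cur=D back=1 fwd=0
After 2 (back): cur=HOME back=0 fwd=1
After 3 (forward): cur=D back=1 fwd=0
After 4 (back): cur=HOME back=0 fwd=1
After 5 (forward): cur=D back=1 fwd=0
After 6 (back): cur=HOME back=0 fwd=1
After 7 (visit(W)): cur=W back=1 fwd=0

Answer: back: HOME
current: W
forward: (empty)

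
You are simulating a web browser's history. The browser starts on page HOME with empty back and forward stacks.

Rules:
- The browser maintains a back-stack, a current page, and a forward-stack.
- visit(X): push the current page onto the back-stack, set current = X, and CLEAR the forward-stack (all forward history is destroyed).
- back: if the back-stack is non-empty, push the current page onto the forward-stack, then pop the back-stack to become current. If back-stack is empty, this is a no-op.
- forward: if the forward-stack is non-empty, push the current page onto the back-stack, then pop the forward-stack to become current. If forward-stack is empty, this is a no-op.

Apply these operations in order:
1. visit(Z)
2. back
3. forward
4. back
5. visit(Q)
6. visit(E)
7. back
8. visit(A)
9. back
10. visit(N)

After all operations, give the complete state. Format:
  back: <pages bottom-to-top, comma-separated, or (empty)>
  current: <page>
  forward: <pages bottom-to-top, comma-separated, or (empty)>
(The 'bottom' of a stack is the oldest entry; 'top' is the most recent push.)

Answer: back: HOME,Q
current: N
forward: (empty)

Derivation:
After 1 (visit(Z)): cur=Z back=1 fwd=0
After 2 (back): cur=HOME back=0 fwd=1
After 3 (forward): cur=Z back=1 fwd=0
After 4 (back): cur=HOME back=0 fwd=1
After 5 (visit(Q)): cur=Q back=1 fwd=0
After 6 (visit(E)): cur=E back=2 fwd=0
After 7 (back): cur=Q back=1 fwd=1
After 8 (visit(A)): cur=A back=2 fwd=0
After 9 (back): cur=Q back=1 fwd=1
After 10 (visit(N)): cur=N back=2 fwd=0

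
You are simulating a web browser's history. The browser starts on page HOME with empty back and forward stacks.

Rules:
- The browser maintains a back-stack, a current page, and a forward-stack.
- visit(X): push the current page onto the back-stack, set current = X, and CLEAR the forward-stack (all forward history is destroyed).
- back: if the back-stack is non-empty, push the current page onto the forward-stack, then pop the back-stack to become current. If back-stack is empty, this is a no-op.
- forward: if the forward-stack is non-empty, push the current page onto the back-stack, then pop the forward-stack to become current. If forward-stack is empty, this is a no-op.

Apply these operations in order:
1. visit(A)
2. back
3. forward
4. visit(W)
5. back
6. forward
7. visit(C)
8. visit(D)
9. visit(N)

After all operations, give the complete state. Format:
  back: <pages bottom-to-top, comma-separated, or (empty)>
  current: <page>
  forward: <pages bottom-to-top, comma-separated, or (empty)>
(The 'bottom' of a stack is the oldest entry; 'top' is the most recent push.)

After 1 (visit(A)): cur=A back=1 fwd=0
After 2 (back): cur=HOME back=0 fwd=1
After 3 (forward): cur=A back=1 fwd=0
After 4 (visit(W)): cur=W back=2 fwd=0
After 5 (back): cur=A back=1 fwd=1
After 6 (forward): cur=W back=2 fwd=0
After 7 (visit(C)): cur=C back=3 fwd=0
After 8 (visit(D)): cur=D back=4 fwd=0
After 9 (visit(N)): cur=N back=5 fwd=0

Answer: back: HOME,A,W,C,D
current: N
forward: (empty)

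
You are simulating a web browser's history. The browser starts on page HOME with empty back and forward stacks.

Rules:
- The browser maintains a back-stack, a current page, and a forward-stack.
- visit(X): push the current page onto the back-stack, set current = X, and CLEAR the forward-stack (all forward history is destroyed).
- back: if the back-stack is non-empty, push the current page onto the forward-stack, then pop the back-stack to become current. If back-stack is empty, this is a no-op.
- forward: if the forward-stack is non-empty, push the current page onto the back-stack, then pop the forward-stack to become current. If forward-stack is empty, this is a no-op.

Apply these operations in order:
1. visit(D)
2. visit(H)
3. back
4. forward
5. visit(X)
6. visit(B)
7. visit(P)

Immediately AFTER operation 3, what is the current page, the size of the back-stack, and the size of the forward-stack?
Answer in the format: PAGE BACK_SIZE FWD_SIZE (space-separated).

After 1 (visit(D)): cur=D back=1 fwd=0
After 2 (visit(H)): cur=H back=2 fwd=0
After 3 (back): cur=D back=1 fwd=1

D 1 1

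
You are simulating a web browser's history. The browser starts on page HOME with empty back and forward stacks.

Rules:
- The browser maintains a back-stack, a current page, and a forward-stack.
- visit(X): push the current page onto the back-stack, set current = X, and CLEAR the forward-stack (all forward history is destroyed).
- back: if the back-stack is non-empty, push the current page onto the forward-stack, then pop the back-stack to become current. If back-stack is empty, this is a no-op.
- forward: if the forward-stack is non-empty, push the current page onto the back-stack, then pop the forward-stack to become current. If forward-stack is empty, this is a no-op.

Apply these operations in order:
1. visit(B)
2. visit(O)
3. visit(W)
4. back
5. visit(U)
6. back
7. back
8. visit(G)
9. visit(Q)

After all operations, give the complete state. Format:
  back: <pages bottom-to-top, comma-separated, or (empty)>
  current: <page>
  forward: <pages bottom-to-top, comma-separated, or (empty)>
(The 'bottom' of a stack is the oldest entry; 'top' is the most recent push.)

After 1 (visit(B)): cur=B back=1 fwd=0
After 2 (visit(O)): cur=O back=2 fwd=0
After 3 (visit(W)): cur=W back=3 fwd=0
After 4 (back): cur=O back=2 fwd=1
After 5 (visit(U)): cur=U back=3 fwd=0
After 6 (back): cur=O back=2 fwd=1
After 7 (back): cur=B back=1 fwd=2
After 8 (visit(G)): cur=G back=2 fwd=0
After 9 (visit(Q)): cur=Q back=3 fwd=0

Answer: back: HOME,B,G
current: Q
forward: (empty)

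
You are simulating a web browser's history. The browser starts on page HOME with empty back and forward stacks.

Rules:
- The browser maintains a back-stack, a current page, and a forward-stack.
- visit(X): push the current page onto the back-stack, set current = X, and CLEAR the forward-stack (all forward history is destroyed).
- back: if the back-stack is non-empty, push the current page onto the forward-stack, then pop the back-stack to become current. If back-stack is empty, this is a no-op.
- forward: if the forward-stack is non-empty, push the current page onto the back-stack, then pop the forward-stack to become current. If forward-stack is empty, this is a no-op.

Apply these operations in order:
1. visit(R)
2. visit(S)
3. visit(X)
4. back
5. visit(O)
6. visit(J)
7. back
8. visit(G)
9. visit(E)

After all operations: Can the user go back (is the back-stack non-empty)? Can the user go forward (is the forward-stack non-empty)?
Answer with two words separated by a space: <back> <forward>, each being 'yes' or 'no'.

Answer: yes no

Derivation:
After 1 (visit(R)): cur=R back=1 fwd=0
After 2 (visit(S)): cur=S back=2 fwd=0
After 3 (visit(X)): cur=X back=3 fwd=0
After 4 (back): cur=S back=2 fwd=1
After 5 (visit(O)): cur=O back=3 fwd=0
After 6 (visit(J)): cur=J back=4 fwd=0
After 7 (back): cur=O back=3 fwd=1
After 8 (visit(G)): cur=G back=4 fwd=0
After 9 (visit(E)): cur=E back=5 fwd=0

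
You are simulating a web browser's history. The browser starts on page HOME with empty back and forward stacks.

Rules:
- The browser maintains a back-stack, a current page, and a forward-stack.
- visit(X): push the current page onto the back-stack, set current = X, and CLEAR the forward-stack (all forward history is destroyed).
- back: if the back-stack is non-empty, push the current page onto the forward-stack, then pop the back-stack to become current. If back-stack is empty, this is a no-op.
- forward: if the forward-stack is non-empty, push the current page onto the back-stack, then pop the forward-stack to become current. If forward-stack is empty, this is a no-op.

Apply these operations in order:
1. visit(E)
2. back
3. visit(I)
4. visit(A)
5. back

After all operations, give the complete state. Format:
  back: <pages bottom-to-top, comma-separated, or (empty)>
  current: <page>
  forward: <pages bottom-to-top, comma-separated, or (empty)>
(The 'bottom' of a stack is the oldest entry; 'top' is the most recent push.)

Answer: back: HOME
current: I
forward: A

Derivation:
After 1 (visit(E)): cur=E back=1 fwd=0
After 2 (back): cur=HOME back=0 fwd=1
After 3 (visit(I)): cur=I back=1 fwd=0
After 4 (visit(A)): cur=A back=2 fwd=0
After 5 (back): cur=I back=1 fwd=1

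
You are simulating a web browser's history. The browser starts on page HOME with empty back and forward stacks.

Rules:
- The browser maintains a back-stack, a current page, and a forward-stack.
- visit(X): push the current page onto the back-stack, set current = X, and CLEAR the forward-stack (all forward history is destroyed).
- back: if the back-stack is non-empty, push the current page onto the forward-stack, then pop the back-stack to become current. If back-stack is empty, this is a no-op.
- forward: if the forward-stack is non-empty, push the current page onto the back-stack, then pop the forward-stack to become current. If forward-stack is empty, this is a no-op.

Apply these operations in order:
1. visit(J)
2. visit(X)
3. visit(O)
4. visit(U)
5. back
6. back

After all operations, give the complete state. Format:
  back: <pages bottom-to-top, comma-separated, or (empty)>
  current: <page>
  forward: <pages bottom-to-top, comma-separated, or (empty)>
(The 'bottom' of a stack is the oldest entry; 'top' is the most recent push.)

Answer: back: HOME,J
current: X
forward: U,O

Derivation:
After 1 (visit(J)): cur=J back=1 fwd=0
After 2 (visit(X)): cur=X back=2 fwd=0
After 3 (visit(O)): cur=O back=3 fwd=0
After 4 (visit(U)): cur=U back=4 fwd=0
After 5 (back): cur=O back=3 fwd=1
After 6 (back): cur=X back=2 fwd=2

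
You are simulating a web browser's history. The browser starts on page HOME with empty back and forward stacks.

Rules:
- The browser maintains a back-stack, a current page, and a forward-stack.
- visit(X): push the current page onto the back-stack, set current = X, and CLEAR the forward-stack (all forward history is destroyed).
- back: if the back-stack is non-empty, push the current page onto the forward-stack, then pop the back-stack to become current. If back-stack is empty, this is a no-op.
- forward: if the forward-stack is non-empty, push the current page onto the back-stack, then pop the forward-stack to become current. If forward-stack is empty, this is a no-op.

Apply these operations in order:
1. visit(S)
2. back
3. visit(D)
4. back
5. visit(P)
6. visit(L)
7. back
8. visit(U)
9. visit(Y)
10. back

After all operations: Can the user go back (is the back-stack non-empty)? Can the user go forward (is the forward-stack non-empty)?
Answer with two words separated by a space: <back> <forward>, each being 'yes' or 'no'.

Answer: yes yes

Derivation:
After 1 (visit(S)): cur=S back=1 fwd=0
After 2 (back): cur=HOME back=0 fwd=1
After 3 (visit(D)): cur=D back=1 fwd=0
After 4 (back): cur=HOME back=0 fwd=1
After 5 (visit(P)): cur=P back=1 fwd=0
After 6 (visit(L)): cur=L back=2 fwd=0
After 7 (back): cur=P back=1 fwd=1
After 8 (visit(U)): cur=U back=2 fwd=0
After 9 (visit(Y)): cur=Y back=3 fwd=0
After 10 (back): cur=U back=2 fwd=1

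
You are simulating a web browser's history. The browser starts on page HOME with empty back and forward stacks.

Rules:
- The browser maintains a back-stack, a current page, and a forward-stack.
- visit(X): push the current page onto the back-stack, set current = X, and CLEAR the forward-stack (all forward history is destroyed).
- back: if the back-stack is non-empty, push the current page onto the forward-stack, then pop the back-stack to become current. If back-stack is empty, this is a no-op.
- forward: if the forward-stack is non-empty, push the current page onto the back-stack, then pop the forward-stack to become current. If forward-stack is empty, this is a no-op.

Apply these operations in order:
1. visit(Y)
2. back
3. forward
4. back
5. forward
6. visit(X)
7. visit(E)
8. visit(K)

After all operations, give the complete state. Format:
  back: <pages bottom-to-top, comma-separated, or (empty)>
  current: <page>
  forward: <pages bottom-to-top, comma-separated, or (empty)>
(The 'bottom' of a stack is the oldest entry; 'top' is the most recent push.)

Answer: back: HOME,Y,X,E
current: K
forward: (empty)

Derivation:
After 1 (visit(Y)): cur=Y back=1 fwd=0
After 2 (back): cur=HOME back=0 fwd=1
After 3 (forward): cur=Y back=1 fwd=0
After 4 (back): cur=HOME back=0 fwd=1
After 5 (forward): cur=Y back=1 fwd=0
After 6 (visit(X)): cur=X back=2 fwd=0
After 7 (visit(E)): cur=E back=3 fwd=0
After 8 (visit(K)): cur=K back=4 fwd=0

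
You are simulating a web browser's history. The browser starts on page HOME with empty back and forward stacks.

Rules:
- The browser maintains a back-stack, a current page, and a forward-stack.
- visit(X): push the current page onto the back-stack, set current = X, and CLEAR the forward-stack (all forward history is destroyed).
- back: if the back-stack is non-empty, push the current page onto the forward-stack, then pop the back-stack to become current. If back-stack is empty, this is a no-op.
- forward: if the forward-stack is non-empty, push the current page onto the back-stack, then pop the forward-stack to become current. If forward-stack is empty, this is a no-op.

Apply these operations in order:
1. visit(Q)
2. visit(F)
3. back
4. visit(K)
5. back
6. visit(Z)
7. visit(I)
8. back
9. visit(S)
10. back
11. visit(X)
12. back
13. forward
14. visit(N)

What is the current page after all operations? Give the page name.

After 1 (visit(Q)): cur=Q back=1 fwd=0
After 2 (visit(F)): cur=F back=2 fwd=0
After 3 (back): cur=Q back=1 fwd=1
After 4 (visit(K)): cur=K back=2 fwd=0
After 5 (back): cur=Q back=1 fwd=1
After 6 (visit(Z)): cur=Z back=2 fwd=0
After 7 (visit(I)): cur=I back=3 fwd=0
After 8 (back): cur=Z back=2 fwd=1
After 9 (visit(S)): cur=S back=3 fwd=0
After 10 (back): cur=Z back=2 fwd=1
After 11 (visit(X)): cur=X back=3 fwd=0
After 12 (back): cur=Z back=2 fwd=1
After 13 (forward): cur=X back=3 fwd=0
After 14 (visit(N)): cur=N back=4 fwd=0

Answer: N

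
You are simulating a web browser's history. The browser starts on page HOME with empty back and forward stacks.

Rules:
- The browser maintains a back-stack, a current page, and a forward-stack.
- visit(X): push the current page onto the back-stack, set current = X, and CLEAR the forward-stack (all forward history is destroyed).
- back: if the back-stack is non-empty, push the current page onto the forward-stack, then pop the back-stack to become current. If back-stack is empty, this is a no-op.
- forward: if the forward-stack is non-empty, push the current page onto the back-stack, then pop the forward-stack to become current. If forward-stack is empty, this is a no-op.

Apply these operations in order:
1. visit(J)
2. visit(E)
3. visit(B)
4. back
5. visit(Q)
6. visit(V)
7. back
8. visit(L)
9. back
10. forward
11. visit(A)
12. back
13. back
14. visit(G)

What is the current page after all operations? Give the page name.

After 1 (visit(J)): cur=J back=1 fwd=0
After 2 (visit(E)): cur=E back=2 fwd=0
After 3 (visit(B)): cur=B back=3 fwd=0
After 4 (back): cur=E back=2 fwd=1
After 5 (visit(Q)): cur=Q back=3 fwd=0
After 6 (visit(V)): cur=V back=4 fwd=0
After 7 (back): cur=Q back=3 fwd=1
After 8 (visit(L)): cur=L back=4 fwd=0
After 9 (back): cur=Q back=3 fwd=1
After 10 (forward): cur=L back=4 fwd=0
After 11 (visit(A)): cur=A back=5 fwd=0
After 12 (back): cur=L back=4 fwd=1
After 13 (back): cur=Q back=3 fwd=2
After 14 (visit(G)): cur=G back=4 fwd=0

Answer: G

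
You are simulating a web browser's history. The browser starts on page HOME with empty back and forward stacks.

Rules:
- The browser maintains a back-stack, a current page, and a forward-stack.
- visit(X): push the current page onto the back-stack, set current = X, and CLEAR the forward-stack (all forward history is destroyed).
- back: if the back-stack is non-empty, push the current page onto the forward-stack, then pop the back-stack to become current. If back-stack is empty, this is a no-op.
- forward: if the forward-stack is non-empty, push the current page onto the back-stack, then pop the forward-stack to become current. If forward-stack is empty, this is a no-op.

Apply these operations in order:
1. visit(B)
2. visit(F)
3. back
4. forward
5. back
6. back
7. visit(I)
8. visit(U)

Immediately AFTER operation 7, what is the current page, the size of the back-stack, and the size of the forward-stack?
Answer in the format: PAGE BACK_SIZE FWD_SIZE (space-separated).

After 1 (visit(B)): cur=B back=1 fwd=0
After 2 (visit(F)): cur=F back=2 fwd=0
After 3 (back): cur=B back=1 fwd=1
After 4 (forward): cur=F back=2 fwd=0
After 5 (back): cur=B back=1 fwd=1
After 6 (back): cur=HOME back=0 fwd=2
After 7 (visit(I)): cur=I back=1 fwd=0

I 1 0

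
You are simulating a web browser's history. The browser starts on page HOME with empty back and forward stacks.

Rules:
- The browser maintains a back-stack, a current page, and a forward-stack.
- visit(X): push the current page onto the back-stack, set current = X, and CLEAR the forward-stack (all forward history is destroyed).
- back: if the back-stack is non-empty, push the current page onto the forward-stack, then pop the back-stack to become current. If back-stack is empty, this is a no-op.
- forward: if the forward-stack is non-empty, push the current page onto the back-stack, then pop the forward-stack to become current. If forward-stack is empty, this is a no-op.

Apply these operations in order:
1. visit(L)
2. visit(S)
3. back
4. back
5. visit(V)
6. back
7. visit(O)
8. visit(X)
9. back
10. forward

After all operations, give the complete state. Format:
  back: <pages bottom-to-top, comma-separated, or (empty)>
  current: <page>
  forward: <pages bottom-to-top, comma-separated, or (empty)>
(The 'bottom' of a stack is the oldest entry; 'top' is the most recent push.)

Answer: back: HOME,O
current: X
forward: (empty)

Derivation:
After 1 (visit(L)): cur=L back=1 fwd=0
After 2 (visit(S)): cur=S back=2 fwd=0
After 3 (back): cur=L back=1 fwd=1
After 4 (back): cur=HOME back=0 fwd=2
After 5 (visit(V)): cur=V back=1 fwd=0
After 6 (back): cur=HOME back=0 fwd=1
After 7 (visit(O)): cur=O back=1 fwd=0
After 8 (visit(X)): cur=X back=2 fwd=0
After 9 (back): cur=O back=1 fwd=1
After 10 (forward): cur=X back=2 fwd=0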